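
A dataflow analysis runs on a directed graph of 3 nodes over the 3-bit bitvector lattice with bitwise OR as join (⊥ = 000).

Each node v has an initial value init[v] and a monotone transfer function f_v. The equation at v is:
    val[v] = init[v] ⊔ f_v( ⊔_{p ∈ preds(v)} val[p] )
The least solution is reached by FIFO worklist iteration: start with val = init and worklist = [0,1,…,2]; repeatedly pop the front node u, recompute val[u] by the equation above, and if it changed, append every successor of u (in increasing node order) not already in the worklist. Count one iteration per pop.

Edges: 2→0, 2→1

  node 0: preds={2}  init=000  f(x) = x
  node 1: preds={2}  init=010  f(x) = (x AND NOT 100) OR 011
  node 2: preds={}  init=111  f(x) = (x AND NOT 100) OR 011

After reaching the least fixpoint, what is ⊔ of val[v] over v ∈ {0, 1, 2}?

Iteration log — 3 steps:
  step 1. node 0  ⊔preds=111  new=111  old=000  +wl: 
  step 2. node 1  ⊔preds=111  new=011  old=010  +wl: 
  step 3. node 2  ⊔preds=000  new=111  stable

Least fixpoint reached:
  node 0: 111
  node 1: 011
  node 2: 111

111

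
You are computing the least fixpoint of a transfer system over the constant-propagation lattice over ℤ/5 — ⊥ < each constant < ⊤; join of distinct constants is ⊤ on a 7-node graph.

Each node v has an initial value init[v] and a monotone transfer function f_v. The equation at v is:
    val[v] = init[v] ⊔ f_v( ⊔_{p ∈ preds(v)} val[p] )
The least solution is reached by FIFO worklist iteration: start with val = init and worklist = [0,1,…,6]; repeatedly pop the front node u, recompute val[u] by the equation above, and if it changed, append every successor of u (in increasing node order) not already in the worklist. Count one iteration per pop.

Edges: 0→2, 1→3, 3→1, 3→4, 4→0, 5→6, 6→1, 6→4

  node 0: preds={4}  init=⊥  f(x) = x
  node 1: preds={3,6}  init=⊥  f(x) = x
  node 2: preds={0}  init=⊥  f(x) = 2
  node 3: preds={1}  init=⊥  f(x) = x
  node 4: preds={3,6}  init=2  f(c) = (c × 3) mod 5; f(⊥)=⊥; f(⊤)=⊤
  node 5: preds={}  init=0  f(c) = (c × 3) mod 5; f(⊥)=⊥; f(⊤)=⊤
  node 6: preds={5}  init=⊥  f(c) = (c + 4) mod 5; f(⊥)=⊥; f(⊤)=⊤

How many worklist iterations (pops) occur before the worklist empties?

Worklist (12 pops):
  #1 pop 0: in=2 → 2 (was ⊥); enqueue []
  #2 pop 1: in=⊥ → ⊥ (no change)
  #3 pop 2: in=2 → 2 (was ⊥); enqueue []
  #4 pop 3: in=⊥ → ⊥ (no change)
  #5 pop 4: in=⊥ → 2 (no change)
  #6 pop 5: in=⊥ → 0 (no change)
  #7 pop 6: in=0 → 4 (was ⊥); enqueue [1,4]
  #8 pop 1: in=4 → 4 (was ⊥); enqueue [3]
  #9 pop 4: in=4 → 2 (no change)
  #10 pop 3: in=4 → 4 (was ⊥); enqueue [1,4]
  #11 pop 1: in=4 → 4 (no change)
  #12 pop 4: in=4 → 2 (no change)

Fixpoint:
  val[0] = 2
  val[1] = 4
  val[2] = 2
  val[3] = 4
  val[4] = 2
  val[5] = 0
  val[6] = 4

12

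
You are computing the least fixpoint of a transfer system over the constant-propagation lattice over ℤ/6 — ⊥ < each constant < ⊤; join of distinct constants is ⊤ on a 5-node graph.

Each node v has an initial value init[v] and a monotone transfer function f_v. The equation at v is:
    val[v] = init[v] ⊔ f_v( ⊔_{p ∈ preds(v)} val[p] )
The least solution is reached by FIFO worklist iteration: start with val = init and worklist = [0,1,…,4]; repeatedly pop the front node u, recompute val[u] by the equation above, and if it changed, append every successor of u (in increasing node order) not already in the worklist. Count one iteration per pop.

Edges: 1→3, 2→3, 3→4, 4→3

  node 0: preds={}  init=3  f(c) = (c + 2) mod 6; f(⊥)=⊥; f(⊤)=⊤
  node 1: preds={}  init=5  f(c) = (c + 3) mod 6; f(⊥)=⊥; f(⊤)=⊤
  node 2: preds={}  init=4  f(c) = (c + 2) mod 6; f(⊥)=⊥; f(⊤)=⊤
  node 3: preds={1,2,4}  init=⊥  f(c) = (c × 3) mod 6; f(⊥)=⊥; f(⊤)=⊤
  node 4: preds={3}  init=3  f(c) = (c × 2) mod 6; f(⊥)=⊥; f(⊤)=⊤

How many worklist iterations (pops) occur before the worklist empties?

6

Worklist (6 pops):
  #1 pop 0: in=⊥ → 3 (no change)
  #2 pop 1: in=⊥ → 5 (no change)
  #3 pop 2: in=⊥ → 4 (no change)
  #4 pop 3: in=⊤ → ⊤ (was ⊥); enqueue []
  #5 pop 4: in=⊤ → ⊤ (was 3); enqueue [3]
  #6 pop 3: in=⊤ → ⊤ (no change)

Fixpoint:
  val[0] = 3
  val[1] = 5
  val[2] = 4
  val[3] = ⊤
  val[4] = ⊤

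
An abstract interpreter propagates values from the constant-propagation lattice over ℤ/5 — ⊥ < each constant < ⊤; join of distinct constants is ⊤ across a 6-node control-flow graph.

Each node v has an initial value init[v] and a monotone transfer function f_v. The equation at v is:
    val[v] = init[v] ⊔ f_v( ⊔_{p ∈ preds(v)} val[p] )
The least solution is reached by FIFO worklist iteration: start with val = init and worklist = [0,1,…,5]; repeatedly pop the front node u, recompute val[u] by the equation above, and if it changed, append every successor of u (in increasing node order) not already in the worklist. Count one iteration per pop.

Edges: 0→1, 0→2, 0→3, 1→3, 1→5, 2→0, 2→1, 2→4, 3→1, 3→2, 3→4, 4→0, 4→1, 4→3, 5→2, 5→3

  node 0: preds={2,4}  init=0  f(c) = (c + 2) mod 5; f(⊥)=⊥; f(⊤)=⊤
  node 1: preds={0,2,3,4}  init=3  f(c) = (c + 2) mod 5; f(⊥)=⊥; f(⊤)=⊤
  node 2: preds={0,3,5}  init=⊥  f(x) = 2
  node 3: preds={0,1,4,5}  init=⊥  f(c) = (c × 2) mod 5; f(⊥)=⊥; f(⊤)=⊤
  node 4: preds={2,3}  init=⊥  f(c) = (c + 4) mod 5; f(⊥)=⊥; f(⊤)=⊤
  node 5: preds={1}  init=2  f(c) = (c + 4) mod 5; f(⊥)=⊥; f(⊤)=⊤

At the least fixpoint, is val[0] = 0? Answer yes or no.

no

Trace (10 dequeues):
  [1] u=0 | in ⊥ | out 0 | ==
  [2] u=1 | in 0 | out ⊤ | prev 3 | push {}
  [3] u=2 | in ⊤ | out 2 | prev ⊥ | push {0,1}
  [4] u=3 | in ⊤ | out ⊤ | prev ⊥ | push {2}
  [5] u=4 | in ⊤ | out ⊤ | prev ⊥ | push {3}
  [6] u=5 | in ⊤ | out ⊤ | prev 2 | push {}
  [7] u=0 | in ⊤ | out ⊤ | prev 0 | push {}
  [8] u=1 | in ⊤ | out ⊤ | ==
  [9] u=2 | in ⊤ | out 2 | ==
  [10] u=3 | in ⊤ | out ⊤ | ==

Converged values:
  [0] ⊤
  [1] ⊤
  [2] 2
  [3] ⊤
  [4] ⊤
  [5] ⊤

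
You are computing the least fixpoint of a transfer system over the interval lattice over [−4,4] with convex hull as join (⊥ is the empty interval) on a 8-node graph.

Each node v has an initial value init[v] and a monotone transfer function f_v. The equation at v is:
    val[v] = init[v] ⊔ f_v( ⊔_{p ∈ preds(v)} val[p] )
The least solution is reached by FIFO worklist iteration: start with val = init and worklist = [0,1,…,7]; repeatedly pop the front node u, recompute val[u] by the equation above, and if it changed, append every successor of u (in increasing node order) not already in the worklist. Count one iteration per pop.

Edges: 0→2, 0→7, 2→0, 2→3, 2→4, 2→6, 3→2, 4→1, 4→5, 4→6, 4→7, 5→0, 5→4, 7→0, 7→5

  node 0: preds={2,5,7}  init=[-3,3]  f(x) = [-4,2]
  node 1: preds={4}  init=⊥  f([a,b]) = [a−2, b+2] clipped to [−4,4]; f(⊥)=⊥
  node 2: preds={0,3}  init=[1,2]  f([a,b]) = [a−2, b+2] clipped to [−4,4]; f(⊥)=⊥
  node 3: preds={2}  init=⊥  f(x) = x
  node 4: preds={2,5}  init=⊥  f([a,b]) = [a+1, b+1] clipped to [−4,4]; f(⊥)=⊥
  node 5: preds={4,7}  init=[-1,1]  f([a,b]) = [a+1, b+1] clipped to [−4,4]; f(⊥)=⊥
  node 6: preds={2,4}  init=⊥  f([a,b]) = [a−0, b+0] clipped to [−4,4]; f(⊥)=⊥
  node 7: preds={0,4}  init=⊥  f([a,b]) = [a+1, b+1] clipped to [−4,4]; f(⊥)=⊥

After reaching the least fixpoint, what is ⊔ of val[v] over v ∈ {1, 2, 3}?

Trace (13 dequeues):
  [1] u=0 | in [-1,2] | out [-4,3] | prev [-3,3] | push {}
  [2] u=1 | in ⊥ | out ⊥ | ==
  [3] u=2 | in [-4,3] | out [-4,4] | prev [1,2] | push {0}
  [4] u=3 | in [-4,4] | out [-4,4] | prev ⊥ | push {2}
  [5] u=4 | in [-4,4] | out [-3,4] | prev ⊥ | push {1}
  [6] u=5 | in [-3,4] | out [-2,4] | prev [-1,1] | push {4}
  [7] u=6 | in [-4,4] | out [-4,4] | prev ⊥ | push {}
  [8] u=7 | in [-4,4] | out [-3,4] | prev ⊥ | push {5}
  [9] u=0 | in [-4,4] | out [-4,3] | ==
  [10] u=2 | in [-4,4] | out [-4,4] | ==
  [11] u=1 | in [-3,4] | out [-4,4] | prev ⊥ | push {}
  [12] u=4 | in [-4,4] | out [-3,4] | ==
  [13] u=5 | in [-3,4] | out [-2,4] | ==

Converged values:
  [0] [-4,3]
  [1] [-4,4]
  [2] [-4,4]
  [3] [-4,4]
  [4] [-3,4]
  [5] [-2,4]
  [6] [-4,4]
  [7] [-3,4]

[-4,4]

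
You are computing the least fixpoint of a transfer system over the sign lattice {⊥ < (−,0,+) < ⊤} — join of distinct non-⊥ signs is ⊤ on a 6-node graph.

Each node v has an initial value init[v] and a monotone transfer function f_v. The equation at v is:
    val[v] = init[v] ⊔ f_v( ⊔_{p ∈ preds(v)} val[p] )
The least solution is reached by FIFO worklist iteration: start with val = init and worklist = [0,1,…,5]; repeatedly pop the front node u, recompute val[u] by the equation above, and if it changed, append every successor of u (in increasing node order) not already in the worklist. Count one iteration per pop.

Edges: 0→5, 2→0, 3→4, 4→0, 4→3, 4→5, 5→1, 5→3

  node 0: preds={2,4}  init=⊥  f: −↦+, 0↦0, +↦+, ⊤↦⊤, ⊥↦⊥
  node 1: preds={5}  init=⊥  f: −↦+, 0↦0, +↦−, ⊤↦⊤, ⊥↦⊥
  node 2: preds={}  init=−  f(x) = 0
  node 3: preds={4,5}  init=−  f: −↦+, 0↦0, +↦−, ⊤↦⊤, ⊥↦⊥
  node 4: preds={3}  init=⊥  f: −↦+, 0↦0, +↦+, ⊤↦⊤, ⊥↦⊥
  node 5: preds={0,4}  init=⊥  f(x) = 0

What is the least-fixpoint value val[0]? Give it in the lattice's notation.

⊤

Worklist (14 pops):
  #1 pop 0: in=− → + (was ⊥); enqueue []
  #2 pop 1: in=⊥ → ⊥ (no change)
  #3 pop 2: in=⊥ → ⊤ (was −); enqueue [0]
  #4 pop 3: in=⊥ → − (no change)
  #5 pop 4: in=− → + (was ⊥); enqueue [3]
  #6 pop 5: in=+ → 0 (was ⊥); enqueue [1]
  #7 pop 0: in=⊤ → ⊤ (was +); enqueue [5]
  #8 pop 3: in=⊤ → ⊤ (was −); enqueue [4]
  #9 pop 1: in=0 → 0 (was ⊥); enqueue []
  #10 pop 5: in=⊤ → 0 (no change)
  #11 pop 4: in=⊤ → ⊤ (was +); enqueue [0,3,5]
  #12 pop 0: in=⊤ → ⊤ (no change)
  #13 pop 3: in=⊤ → ⊤ (no change)
  #14 pop 5: in=⊤ → 0 (no change)

Fixpoint:
  val[0] = ⊤
  val[1] = 0
  val[2] = ⊤
  val[3] = ⊤
  val[4] = ⊤
  val[5] = 0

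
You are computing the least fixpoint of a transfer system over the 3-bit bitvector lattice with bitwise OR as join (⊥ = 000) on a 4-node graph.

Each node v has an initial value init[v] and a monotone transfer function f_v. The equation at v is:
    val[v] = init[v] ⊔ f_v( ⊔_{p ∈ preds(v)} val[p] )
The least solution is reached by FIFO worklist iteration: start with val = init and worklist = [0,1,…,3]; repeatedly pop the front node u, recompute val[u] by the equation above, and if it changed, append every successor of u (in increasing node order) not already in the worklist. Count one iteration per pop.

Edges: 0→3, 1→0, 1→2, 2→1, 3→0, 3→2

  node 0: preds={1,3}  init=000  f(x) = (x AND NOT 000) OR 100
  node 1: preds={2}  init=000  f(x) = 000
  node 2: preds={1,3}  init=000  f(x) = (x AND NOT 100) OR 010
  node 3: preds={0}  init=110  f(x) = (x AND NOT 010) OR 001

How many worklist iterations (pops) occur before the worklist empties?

9

Worklist (9 pops):
  #1 pop 0: in=110 → 110 (was 000); enqueue []
  #2 pop 1: in=000 → 000 (no change)
  #3 pop 2: in=110 → 010 (was 000); enqueue [1]
  #4 pop 3: in=110 → 111 (was 110); enqueue [0,2]
  #5 pop 1: in=010 → 000 (no change)
  #6 pop 0: in=111 → 111 (was 110); enqueue [3]
  #7 pop 2: in=111 → 011 (was 010); enqueue [1]
  #8 pop 3: in=111 → 111 (no change)
  #9 pop 1: in=011 → 000 (no change)

Fixpoint:
  val[0] = 111
  val[1] = 000
  val[2] = 011
  val[3] = 111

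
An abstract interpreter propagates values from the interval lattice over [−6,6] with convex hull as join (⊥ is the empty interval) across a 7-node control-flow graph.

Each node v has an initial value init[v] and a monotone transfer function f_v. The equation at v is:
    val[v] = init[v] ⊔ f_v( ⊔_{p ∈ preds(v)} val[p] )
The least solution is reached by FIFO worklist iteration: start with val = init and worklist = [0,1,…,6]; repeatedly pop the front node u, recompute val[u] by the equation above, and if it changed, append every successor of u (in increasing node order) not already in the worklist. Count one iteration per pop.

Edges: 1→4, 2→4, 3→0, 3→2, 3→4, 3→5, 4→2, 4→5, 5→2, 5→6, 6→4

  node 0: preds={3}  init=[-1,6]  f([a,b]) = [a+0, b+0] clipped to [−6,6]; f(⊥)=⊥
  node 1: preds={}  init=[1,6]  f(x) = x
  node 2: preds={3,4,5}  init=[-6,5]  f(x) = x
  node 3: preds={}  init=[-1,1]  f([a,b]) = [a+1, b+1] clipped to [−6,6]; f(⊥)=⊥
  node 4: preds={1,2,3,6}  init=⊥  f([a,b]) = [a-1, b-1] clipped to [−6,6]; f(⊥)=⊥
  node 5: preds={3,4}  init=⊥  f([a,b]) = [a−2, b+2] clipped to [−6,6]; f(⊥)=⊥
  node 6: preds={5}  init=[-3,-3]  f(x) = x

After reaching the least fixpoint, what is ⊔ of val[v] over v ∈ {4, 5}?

Trace (9 dequeues):
  [1] u=0 | in [-1,1] | out [-1,6] | ==
  [2] u=1 | in ⊥ | out [1,6] | ==
  [3] u=2 | in [-1,1] | out [-6,5] | ==
  [4] u=3 | in ⊥ | out [-1,1] | ==
  [5] u=4 | in [-6,6] | out [-6,5] | prev ⊥ | push {2}
  [6] u=5 | in [-6,5] | out [-6,6] | prev ⊥ | push {}
  [7] u=6 | in [-6,6] | out [-6,6] | prev [-3,-3] | push {4}
  [8] u=2 | in [-6,6] | out [-6,6] | prev [-6,5] | push {}
  [9] u=4 | in [-6,6] | out [-6,5] | ==

Converged values:
  [0] [-1,6]
  [1] [1,6]
  [2] [-6,6]
  [3] [-1,1]
  [4] [-6,5]
  [5] [-6,6]
  [6] [-6,6]

[-6,6]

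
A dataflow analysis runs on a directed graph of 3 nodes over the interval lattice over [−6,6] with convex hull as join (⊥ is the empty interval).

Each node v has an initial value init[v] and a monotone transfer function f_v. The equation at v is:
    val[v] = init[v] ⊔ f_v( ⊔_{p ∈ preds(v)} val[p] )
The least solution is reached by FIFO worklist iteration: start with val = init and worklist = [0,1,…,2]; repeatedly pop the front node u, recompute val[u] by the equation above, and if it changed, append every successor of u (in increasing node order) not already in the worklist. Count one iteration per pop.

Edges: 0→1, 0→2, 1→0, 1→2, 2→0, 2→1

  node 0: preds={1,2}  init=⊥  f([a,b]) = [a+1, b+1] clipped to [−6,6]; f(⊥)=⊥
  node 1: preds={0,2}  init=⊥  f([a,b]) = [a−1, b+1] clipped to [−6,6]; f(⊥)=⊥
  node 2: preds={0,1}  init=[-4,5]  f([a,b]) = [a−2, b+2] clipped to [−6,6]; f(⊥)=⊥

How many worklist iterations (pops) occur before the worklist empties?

7

Trace (7 dequeues):
  [1] u=0 | in [-4,5] | out [-3,6] | prev ⊥ | push {}
  [2] u=1 | in [-4,6] | out [-5,6] | prev ⊥ | push {0}
  [3] u=2 | in [-5,6] | out [-6,6] | prev [-4,5] | push {1}
  [4] u=0 | in [-6,6] | out [-5,6] | prev [-3,6] | push {2}
  [5] u=1 | in [-6,6] | out [-6,6] | prev [-5,6] | push {0}
  [6] u=2 | in [-6,6] | out [-6,6] | ==
  [7] u=0 | in [-6,6] | out [-5,6] | ==

Converged values:
  [0] [-5,6]
  [1] [-6,6]
  [2] [-6,6]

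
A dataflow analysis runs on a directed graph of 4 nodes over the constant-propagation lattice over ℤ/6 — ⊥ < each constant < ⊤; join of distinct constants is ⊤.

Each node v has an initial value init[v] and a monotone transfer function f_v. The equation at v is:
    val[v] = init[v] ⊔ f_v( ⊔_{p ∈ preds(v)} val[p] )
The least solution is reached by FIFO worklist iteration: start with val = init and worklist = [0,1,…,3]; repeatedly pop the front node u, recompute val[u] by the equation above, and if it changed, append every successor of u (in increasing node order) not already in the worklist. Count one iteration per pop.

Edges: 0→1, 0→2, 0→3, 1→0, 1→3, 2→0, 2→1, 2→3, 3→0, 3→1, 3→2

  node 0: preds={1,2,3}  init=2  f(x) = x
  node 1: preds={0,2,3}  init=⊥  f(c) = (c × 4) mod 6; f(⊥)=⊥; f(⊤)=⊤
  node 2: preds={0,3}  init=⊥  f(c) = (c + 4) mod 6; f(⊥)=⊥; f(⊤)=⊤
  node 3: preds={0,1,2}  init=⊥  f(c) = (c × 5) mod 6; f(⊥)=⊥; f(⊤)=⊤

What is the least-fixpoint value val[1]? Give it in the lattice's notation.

⊤

Worklist (10 pops):
  #1 pop 0: in=⊥ → 2 (no change)
  #2 pop 1: in=2 → 2 (was ⊥); enqueue [0]
  #3 pop 2: in=2 → 0 (was ⊥); enqueue [1]
  #4 pop 3: in=⊤ → ⊤ (was ⊥); enqueue [2]
  #5 pop 0: in=⊤ → ⊤ (was 2); enqueue [3]
  #6 pop 1: in=⊤ → ⊤ (was 2); enqueue [0]
  #7 pop 2: in=⊤ → ⊤ (was 0); enqueue [1]
  #8 pop 3: in=⊤ → ⊤ (no change)
  #9 pop 0: in=⊤ → ⊤ (no change)
  #10 pop 1: in=⊤ → ⊤ (no change)

Fixpoint:
  val[0] = ⊤
  val[1] = ⊤
  val[2] = ⊤
  val[3] = ⊤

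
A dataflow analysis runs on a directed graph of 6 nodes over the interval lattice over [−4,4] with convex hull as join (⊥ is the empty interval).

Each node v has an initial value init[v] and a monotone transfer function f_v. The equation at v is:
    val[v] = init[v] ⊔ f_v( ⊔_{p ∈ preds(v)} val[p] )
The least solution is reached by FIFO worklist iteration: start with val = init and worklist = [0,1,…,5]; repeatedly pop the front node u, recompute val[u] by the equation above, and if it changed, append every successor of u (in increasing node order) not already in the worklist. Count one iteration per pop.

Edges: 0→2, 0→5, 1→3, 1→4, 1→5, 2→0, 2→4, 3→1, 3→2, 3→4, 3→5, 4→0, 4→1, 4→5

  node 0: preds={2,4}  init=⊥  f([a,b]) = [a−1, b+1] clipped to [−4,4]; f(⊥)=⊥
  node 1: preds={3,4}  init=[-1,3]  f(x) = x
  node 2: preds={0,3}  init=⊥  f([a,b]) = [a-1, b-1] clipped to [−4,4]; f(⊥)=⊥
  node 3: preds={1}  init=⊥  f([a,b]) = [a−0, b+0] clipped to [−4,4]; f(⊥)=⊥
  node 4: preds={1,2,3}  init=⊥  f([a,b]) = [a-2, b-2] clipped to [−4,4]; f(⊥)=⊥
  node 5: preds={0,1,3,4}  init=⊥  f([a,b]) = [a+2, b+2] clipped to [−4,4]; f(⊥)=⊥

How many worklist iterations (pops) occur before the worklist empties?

21

Iteration log — 21 steps:
  step 1. node 0  ⊔preds=⊥  new=⊥  stable
  step 2. node 1  ⊔preds=⊥  new=[-1,3]  stable
  step 3. node 2  ⊔preds=⊥  new=⊥  stable
  step 4. node 3  ⊔preds=[-1,3]  new=[-1,3]  old=⊥  +wl: 1,2
  step 5. node 4  ⊔preds=[-1,3]  new=[-3,1]  old=⊥  +wl: 0
  step 6. node 5  ⊔preds=[-3,3]  new=[-1,4]  old=⊥  +wl: 
  step 7. node 1  ⊔preds=[-3,3]  new=[-3,3]  old=[-1,3]  +wl: 3,4,5
  step 8. node 2  ⊔preds=[-1,3]  new=[-2,2]  old=⊥  +wl: 
  step 9. node 0  ⊔preds=[-3,2]  new=[-4,3]  old=⊥  +wl: 2
  step 10. node 3  ⊔preds=[-3,3]  new=[-3,3]  old=[-1,3]  +wl: 1
  step 11. node 4  ⊔preds=[-3,3]  new=[-4,1]  old=[-3,1]  +wl: 0
  step 12. node 5  ⊔preds=[-4,3]  new=[-2,4]  old=[-1,4]  +wl: 
  step 13. node 2  ⊔preds=[-4,3]  new=[-4,2]  old=[-2,2]  +wl: 4
  step 14. node 1  ⊔preds=[-4,3]  new=[-4,3]  old=[-3,3]  +wl: 3,5
  step 15. node 0  ⊔preds=[-4,2]  new=[-4,3]  stable
  step 16. node 4  ⊔preds=[-4,3]  new=[-4,1]  stable
  step 17. node 3  ⊔preds=[-4,3]  new=[-4,3]  old=[-3,3]  +wl: 1,2,4
  step 18. node 5  ⊔preds=[-4,3]  new=[-2,4]  stable
  step 19. node 1  ⊔preds=[-4,3]  new=[-4,3]  stable
  step 20. node 2  ⊔preds=[-4,3]  new=[-4,2]  stable
  step 21. node 4  ⊔preds=[-4,3]  new=[-4,1]  stable

Least fixpoint reached:
  node 0: [-4,3]
  node 1: [-4,3]
  node 2: [-4,2]
  node 3: [-4,3]
  node 4: [-4,1]
  node 5: [-2,4]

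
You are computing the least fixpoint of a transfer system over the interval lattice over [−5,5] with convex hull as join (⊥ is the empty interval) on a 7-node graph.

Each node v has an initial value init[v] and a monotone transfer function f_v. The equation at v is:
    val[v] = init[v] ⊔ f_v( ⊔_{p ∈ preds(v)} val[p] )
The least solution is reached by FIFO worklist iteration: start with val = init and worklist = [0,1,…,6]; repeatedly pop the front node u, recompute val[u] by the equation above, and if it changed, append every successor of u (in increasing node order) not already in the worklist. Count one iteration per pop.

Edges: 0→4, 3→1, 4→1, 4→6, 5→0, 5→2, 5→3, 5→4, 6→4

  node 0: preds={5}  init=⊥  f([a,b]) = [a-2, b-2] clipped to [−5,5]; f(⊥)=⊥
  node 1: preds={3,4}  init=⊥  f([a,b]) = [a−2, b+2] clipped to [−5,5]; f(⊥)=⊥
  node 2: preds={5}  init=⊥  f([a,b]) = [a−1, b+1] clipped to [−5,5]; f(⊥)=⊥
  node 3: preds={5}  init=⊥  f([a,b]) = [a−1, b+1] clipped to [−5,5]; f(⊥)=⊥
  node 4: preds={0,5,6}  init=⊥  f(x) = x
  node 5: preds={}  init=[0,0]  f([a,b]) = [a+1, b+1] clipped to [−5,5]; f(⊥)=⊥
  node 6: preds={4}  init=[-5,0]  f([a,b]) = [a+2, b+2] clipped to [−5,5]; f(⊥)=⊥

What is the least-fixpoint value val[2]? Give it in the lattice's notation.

[-1,1]

Trace (17 dequeues):
  [1] u=0 | in [0,0] | out [-2,-2] | prev ⊥ | push {}
  [2] u=1 | in ⊥ | out ⊥ | ==
  [3] u=2 | in [0,0] | out [-1,1] | prev ⊥ | push {}
  [4] u=3 | in [0,0] | out [-1,1] | prev ⊥ | push {1}
  [5] u=4 | in [-5,0] | out [-5,0] | prev ⊥ | push {}
  [6] u=5 | in ⊥ | out [0,0] | ==
  [7] u=6 | in [-5,0] | out [-5,2] | prev [-5,0] | push {4}
  [8] u=1 | in [-5,1] | out [-5,3] | prev ⊥ | push {}
  [9] u=4 | in [-5,2] | out [-5,2] | prev [-5,0] | push {1,6}
  [10] u=1 | in [-5,2] | out [-5,4] | prev [-5,3] | push {}
  [11] u=6 | in [-5,2] | out [-5,4] | prev [-5,2] | push {4}
  [12] u=4 | in [-5,4] | out [-5,4] | prev [-5,2] | push {1,6}
  [13] u=1 | in [-5,4] | out [-5,5] | prev [-5,4] | push {}
  [14] u=6 | in [-5,4] | out [-5,5] | prev [-5,4] | push {4}
  [15] u=4 | in [-5,5] | out [-5,5] | prev [-5,4] | push {1,6}
  [16] u=1 | in [-5,5] | out [-5,5] | ==
  [17] u=6 | in [-5,5] | out [-5,5] | ==

Converged values:
  [0] [-2,-2]
  [1] [-5,5]
  [2] [-1,1]
  [3] [-1,1]
  [4] [-5,5]
  [5] [0,0]
  [6] [-5,5]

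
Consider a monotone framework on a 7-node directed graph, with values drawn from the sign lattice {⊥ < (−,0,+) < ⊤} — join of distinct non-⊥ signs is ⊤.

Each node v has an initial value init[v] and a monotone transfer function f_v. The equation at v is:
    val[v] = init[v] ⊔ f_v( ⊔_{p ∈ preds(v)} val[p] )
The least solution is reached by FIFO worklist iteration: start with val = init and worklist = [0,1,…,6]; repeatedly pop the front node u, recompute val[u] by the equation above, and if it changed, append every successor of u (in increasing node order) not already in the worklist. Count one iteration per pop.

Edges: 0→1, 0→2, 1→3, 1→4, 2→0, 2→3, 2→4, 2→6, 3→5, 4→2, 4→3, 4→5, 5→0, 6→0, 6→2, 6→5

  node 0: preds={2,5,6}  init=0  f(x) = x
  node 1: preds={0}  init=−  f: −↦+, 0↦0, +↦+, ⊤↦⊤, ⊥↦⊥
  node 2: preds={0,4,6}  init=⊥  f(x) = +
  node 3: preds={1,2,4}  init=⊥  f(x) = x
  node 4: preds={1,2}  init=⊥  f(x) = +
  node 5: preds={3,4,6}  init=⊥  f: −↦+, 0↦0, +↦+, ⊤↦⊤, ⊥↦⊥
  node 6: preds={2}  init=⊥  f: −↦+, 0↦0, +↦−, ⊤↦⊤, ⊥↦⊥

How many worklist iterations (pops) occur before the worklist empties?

Worklist (12 pops):
  #1 pop 0: in=⊥ → 0 (no change)
  #2 pop 1: in=0 → ⊤ (was −); enqueue []
  #3 pop 2: in=0 → + (was ⊥); enqueue [0]
  #4 pop 3: in=⊤ → ⊤ (was ⊥); enqueue []
  #5 pop 4: in=⊤ → + (was ⊥); enqueue [2,3]
  #6 pop 5: in=⊤ → ⊤ (was ⊥); enqueue []
  #7 pop 6: in=+ → − (was ⊥); enqueue [5]
  #8 pop 0: in=⊤ → ⊤ (was 0); enqueue [1]
  #9 pop 2: in=⊤ → + (no change)
  #10 pop 3: in=⊤ → ⊤ (no change)
  #11 pop 5: in=⊤ → ⊤ (no change)
  #12 pop 1: in=⊤ → ⊤ (no change)

Fixpoint:
  val[0] = ⊤
  val[1] = ⊤
  val[2] = +
  val[3] = ⊤
  val[4] = +
  val[5] = ⊤
  val[6] = −

12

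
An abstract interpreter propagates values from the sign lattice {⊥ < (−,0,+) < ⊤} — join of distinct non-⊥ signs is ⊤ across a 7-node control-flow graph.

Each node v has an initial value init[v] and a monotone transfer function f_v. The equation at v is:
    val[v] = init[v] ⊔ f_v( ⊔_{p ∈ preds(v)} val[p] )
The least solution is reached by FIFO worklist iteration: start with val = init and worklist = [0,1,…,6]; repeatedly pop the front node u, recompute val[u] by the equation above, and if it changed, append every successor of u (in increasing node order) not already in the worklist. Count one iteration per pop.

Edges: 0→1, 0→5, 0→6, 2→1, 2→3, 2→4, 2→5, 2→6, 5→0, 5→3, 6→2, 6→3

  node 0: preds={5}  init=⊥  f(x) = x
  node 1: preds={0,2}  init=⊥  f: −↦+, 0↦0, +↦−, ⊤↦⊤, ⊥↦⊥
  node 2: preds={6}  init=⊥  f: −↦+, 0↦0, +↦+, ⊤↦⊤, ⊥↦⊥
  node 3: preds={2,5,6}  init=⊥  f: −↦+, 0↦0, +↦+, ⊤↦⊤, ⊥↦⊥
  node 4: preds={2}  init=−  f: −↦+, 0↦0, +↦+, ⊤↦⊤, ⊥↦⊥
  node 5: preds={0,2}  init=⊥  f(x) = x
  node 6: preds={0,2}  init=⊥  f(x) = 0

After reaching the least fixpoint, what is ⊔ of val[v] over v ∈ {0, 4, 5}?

⊤

Trace (18 dequeues):
  [1] u=0 | in ⊥ | out ⊥ | ==
  [2] u=1 | in ⊥ | out ⊥ | ==
  [3] u=2 | in ⊥ | out ⊥ | ==
  [4] u=3 | in ⊥ | out ⊥ | ==
  [5] u=4 | in ⊥ | out − | ==
  [6] u=5 | in ⊥ | out ⊥ | ==
  [7] u=6 | in ⊥ | out 0 | prev ⊥ | push {2,3}
  [8] u=2 | in 0 | out 0 | prev ⊥ | push {1,4,5,6}
  [9] u=3 | in 0 | out 0 | prev ⊥ | push {}
  [10] u=1 | in 0 | out 0 | prev ⊥ | push {}
  [11] u=4 | in 0 | out ⊤ | prev − | push {}
  [12] u=5 | in 0 | out 0 | prev ⊥ | push {0,3}
  [13] u=6 | in 0 | out 0 | ==
  [14] u=0 | in 0 | out 0 | prev ⊥ | push {1,5,6}
  [15] u=3 | in 0 | out 0 | ==
  [16] u=1 | in 0 | out 0 | ==
  [17] u=5 | in 0 | out 0 | ==
  [18] u=6 | in 0 | out 0 | ==

Converged values:
  [0] 0
  [1] 0
  [2] 0
  [3] 0
  [4] ⊤
  [5] 0
  [6] 0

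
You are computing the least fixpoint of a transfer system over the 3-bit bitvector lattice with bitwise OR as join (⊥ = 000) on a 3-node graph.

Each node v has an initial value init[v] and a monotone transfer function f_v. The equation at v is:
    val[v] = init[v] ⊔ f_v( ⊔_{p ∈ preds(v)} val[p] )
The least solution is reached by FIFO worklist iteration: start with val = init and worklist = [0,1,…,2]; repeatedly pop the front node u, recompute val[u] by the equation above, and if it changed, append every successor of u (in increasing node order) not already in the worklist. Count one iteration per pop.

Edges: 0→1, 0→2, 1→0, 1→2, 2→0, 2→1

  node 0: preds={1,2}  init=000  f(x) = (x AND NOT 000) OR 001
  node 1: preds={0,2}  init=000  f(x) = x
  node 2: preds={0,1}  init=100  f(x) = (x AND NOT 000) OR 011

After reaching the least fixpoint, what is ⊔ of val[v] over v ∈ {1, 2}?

Trace (7 dequeues):
  [1] u=0 | in 100 | out 101 | prev 000 | push {}
  [2] u=1 | in 101 | out 101 | prev 000 | push {0}
  [3] u=2 | in 101 | out 111 | prev 100 | push {1}
  [4] u=0 | in 111 | out 111 | prev 101 | push {2}
  [5] u=1 | in 111 | out 111 | prev 101 | push {0}
  [6] u=2 | in 111 | out 111 | ==
  [7] u=0 | in 111 | out 111 | ==

Converged values:
  [0] 111
  [1] 111
  [2] 111

111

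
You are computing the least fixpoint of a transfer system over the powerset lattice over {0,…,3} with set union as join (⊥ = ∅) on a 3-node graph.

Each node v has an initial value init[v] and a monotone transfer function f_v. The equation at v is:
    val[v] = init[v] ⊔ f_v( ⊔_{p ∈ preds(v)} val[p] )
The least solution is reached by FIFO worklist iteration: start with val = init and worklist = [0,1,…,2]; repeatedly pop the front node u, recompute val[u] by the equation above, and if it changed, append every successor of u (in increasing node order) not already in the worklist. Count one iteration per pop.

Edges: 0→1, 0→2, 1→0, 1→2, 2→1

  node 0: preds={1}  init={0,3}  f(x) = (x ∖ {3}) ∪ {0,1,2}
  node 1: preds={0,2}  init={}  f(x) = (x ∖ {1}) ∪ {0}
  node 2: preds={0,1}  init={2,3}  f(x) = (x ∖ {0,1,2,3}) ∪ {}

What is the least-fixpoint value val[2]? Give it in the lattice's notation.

Iteration log — 4 steps:
  step 1. node 0  ⊔preds={}  new={0,1,2,3}  old={0,3}  +wl: 
  step 2. node 1  ⊔preds={0,1,2,3}  new={0,2,3}  old={}  +wl: 0
  step 3. node 2  ⊔preds={0,1,2,3}  new={2,3}  stable
  step 4. node 0  ⊔preds={0,2,3}  new={0,1,2,3}  stable

Least fixpoint reached:
  node 0: {0,1,2,3}
  node 1: {0,2,3}
  node 2: {2,3}

{2,3}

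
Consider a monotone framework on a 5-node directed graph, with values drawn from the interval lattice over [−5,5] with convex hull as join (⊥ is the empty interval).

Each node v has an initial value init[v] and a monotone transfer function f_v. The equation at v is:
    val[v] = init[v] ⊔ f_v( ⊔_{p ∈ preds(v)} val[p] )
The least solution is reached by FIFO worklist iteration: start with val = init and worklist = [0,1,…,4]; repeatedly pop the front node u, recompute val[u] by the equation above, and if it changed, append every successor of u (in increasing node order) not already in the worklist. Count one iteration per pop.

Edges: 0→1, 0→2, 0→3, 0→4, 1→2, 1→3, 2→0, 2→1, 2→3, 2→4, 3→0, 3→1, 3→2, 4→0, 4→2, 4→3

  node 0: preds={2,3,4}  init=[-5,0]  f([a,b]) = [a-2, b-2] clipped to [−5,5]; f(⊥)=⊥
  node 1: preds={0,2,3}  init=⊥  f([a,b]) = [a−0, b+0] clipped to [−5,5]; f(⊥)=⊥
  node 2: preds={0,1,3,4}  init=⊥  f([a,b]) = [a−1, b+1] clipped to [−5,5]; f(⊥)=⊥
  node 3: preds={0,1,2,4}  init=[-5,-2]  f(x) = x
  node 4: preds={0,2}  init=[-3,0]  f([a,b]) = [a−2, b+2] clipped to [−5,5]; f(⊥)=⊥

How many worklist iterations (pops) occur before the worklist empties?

19

Iteration log — 19 steps:
  step 1. node 0  ⊔preds=[-5,0]  new=[-5,0]  stable
  step 2. node 1  ⊔preds=[-5,0]  new=[-5,0]  old=⊥  +wl: 
  step 3. node 2  ⊔preds=[-5,0]  new=[-5,1]  old=⊥  +wl: 0,1
  step 4. node 3  ⊔preds=[-5,1]  new=[-5,1]  old=[-5,-2]  +wl: 2
  step 5. node 4  ⊔preds=[-5,1]  new=[-5,3]  old=[-3,0]  +wl: 3
  step 6. node 0  ⊔preds=[-5,3]  new=[-5,1]  old=[-5,0]  +wl: 4
  step 7. node 1  ⊔preds=[-5,1]  new=[-5,1]  old=[-5,0]  +wl: 
  step 8. node 2  ⊔preds=[-5,3]  new=[-5,4]  old=[-5,1]  +wl: 0,1
  step 9. node 3  ⊔preds=[-5,4]  new=[-5,4]  old=[-5,1]  +wl: 2
  step 10. node 4  ⊔preds=[-5,4]  new=[-5,5]  old=[-5,3]  +wl: 3
  step 11. node 0  ⊔preds=[-5,5]  new=[-5,3]  old=[-5,1]  +wl: 4
  step 12. node 1  ⊔preds=[-5,4]  new=[-5,4]  old=[-5,1]  +wl: 
  step 13. node 2  ⊔preds=[-5,5]  new=[-5,5]  old=[-5,4]  +wl: 0,1
  step 14. node 3  ⊔preds=[-5,5]  new=[-5,5]  old=[-5,4]  +wl: 2
  step 15. node 4  ⊔preds=[-5,5]  new=[-5,5]  stable
  step 16. node 0  ⊔preds=[-5,5]  new=[-5,3]  stable
  step 17. node 1  ⊔preds=[-5,5]  new=[-5,5]  old=[-5,4]  +wl: 3
  step 18. node 2  ⊔preds=[-5,5]  new=[-5,5]  stable
  step 19. node 3  ⊔preds=[-5,5]  new=[-5,5]  stable

Least fixpoint reached:
  node 0: [-5,3]
  node 1: [-5,5]
  node 2: [-5,5]
  node 3: [-5,5]
  node 4: [-5,5]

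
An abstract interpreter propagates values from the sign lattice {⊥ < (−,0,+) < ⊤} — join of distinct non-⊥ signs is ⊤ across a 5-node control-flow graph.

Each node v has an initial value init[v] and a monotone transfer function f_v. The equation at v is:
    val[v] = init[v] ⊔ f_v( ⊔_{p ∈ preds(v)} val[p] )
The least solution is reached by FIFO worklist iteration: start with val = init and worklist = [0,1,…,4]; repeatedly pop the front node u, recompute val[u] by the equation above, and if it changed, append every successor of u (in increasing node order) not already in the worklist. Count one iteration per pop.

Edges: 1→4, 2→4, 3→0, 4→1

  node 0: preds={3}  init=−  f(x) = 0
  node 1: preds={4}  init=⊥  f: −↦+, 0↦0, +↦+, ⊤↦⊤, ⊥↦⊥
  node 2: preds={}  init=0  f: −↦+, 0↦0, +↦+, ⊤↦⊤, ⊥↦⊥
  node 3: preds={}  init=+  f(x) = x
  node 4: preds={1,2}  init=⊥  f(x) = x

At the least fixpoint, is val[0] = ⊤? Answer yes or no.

Trace (7 dequeues):
  [1] u=0 | in + | out ⊤ | prev − | push {}
  [2] u=1 | in ⊥ | out ⊥ | ==
  [3] u=2 | in ⊥ | out 0 | ==
  [4] u=3 | in ⊥ | out + | ==
  [5] u=4 | in 0 | out 0 | prev ⊥ | push {1}
  [6] u=1 | in 0 | out 0 | prev ⊥ | push {4}
  [7] u=4 | in 0 | out 0 | ==

Converged values:
  [0] ⊤
  [1] 0
  [2] 0
  [3] +
  [4] 0

yes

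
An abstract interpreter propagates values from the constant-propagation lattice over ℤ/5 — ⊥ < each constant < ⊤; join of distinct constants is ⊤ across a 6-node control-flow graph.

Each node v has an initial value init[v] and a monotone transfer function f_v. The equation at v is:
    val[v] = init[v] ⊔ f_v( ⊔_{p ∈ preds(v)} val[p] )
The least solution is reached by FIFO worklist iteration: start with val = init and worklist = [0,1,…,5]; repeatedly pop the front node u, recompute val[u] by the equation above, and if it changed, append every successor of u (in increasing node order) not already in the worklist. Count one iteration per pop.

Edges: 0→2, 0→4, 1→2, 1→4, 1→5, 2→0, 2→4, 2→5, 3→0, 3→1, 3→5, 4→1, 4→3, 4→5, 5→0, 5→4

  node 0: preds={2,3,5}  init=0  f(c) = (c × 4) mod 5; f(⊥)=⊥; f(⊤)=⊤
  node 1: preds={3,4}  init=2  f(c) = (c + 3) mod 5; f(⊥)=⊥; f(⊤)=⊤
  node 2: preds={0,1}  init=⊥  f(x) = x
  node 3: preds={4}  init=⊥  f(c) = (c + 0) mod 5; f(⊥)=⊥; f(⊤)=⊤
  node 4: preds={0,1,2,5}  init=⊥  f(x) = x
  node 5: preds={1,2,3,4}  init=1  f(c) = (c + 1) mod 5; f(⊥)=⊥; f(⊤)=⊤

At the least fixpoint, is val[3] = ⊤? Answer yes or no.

Worklist (14 pops):
  #1 pop 0: in=1 → ⊤ (was 0); enqueue []
  #2 pop 1: in=⊥ → 2 (no change)
  #3 pop 2: in=⊤ → ⊤ (was ⊥); enqueue [0]
  #4 pop 3: in=⊥ → ⊥ (no change)
  #5 pop 4: in=⊤ → ⊤ (was ⊥); enqueue [1,3]
  #6 pop 5: in=⊤ → ⊤ (was 1); enqueue [4]
  #7 pop 0: in=⊤ → ⊤ (no change)
  #8 pop 1: in=⊤ → ⊤ (was 2); enqueue [2,5]
  #9 pop 3: in=⊤ → ⊤ (was ⊥); enqueue [0,1]
  #10 pop 4: in=⊤ → ⊤ (no change)
  #11 pop 2: in=⊤ → ⊤ (no change)
  #12 pop 5: in=⊤ → ⊤ (no change)
  #13 pop 0: in=⊤ → ⊤ (no change)
  #14 pop 1: in=⊤ → ⊤ (no change)

Fixpoint:
  val[0] = ⊤
  val[1] = ⊤
  val[2] = ⊤
  val[3] = ⊤
  val[4] = ⊤
  val[5] = ⊤

yes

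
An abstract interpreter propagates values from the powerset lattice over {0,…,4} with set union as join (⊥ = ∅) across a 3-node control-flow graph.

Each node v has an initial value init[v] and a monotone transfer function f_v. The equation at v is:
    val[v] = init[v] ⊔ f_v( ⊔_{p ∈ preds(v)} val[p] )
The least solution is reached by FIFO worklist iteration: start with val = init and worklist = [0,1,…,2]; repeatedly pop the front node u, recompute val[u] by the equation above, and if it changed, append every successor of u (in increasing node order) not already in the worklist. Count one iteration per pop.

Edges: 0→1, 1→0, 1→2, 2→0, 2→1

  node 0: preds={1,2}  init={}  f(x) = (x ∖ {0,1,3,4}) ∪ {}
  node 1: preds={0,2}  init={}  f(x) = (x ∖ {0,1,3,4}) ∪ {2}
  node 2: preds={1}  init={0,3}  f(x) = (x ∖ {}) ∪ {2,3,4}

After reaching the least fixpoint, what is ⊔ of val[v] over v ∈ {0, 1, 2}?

Worklist (5 pops):
  #1 pop 0: in={0,3} → {} (no change)
  #2 pop 1: in={0,3} → {2} (was {}); enqueue [0]
  #3 pop 2: in={2} → {0,2,3,4} (was {0,3}); enqueue [1]
  #4 pop 0: in={0,2,3,4} → {2} (was {}); enqueue []
  #5 pop 1: in={0,2,3,4} → {2} (no change)

Fixpoint:
  val[0] = {2}
  val[1] = {2}
  val[2] = {0,2,3,4}

{0,2,3,4}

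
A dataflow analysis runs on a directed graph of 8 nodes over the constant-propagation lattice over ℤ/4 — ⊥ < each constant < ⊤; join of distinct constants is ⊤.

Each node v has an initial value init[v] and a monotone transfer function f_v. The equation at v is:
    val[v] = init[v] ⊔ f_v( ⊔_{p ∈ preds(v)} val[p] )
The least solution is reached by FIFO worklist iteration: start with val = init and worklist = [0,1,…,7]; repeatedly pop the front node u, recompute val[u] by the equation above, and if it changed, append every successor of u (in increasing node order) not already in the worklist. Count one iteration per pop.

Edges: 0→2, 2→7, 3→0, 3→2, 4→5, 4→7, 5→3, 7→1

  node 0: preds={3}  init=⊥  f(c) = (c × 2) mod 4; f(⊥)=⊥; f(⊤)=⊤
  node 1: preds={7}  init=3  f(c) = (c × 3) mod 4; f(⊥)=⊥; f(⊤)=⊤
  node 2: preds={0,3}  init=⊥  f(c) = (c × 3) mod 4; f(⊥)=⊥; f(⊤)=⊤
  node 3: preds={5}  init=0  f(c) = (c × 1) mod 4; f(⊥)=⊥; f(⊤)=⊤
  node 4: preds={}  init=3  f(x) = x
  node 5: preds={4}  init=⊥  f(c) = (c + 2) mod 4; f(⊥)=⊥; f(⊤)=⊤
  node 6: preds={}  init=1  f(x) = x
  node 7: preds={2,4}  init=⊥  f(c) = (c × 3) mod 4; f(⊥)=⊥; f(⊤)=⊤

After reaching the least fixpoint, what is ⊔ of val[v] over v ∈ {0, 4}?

Worklist (13 pops):
  #1 pop 0: in=0 → 0 (was ⊥); enqueue []
  #2 pop 1: in=⊥ → 3 (no change)
  #3 pop 2: in=0 → 0 (was ⊥); enqueue []
  #4 pop 3: in=⊥ → 0 (no change)
  #5 pop 4: in=⊥ → 3 (no change)
  #6 pop 5: in=3 → 1 (was ⊥); enqueue [3]
  #7 pop 6: in=⊥ → 1 (no change)
  #8 pop 7: in=⊤ → ⊤ (was ⊥); enqueue [1]
  #9 pop 3: in=1 → ⊤ (was 0); enqueue [0,2]
  #10 pop 1: in=⊤ → ⊤ (was 3); enqueue []
  #11 pop 0: in=⊤ → ⊤ (was 0); enqueue []
  #12 pop 2: in=⊤ → ⊤ (was 0); enqueue [7]
  #13 pop 7: in=⊤ → ⊤ (no change)

Fixpoint:
  val[0] = ⊤
  val[1] = ⊤
  val[2] = ⊤
  val[3] = ⊤
  val[4] = 3
  val[5] = 1
  val[6] = 1
  val[7] = ⊤

⊤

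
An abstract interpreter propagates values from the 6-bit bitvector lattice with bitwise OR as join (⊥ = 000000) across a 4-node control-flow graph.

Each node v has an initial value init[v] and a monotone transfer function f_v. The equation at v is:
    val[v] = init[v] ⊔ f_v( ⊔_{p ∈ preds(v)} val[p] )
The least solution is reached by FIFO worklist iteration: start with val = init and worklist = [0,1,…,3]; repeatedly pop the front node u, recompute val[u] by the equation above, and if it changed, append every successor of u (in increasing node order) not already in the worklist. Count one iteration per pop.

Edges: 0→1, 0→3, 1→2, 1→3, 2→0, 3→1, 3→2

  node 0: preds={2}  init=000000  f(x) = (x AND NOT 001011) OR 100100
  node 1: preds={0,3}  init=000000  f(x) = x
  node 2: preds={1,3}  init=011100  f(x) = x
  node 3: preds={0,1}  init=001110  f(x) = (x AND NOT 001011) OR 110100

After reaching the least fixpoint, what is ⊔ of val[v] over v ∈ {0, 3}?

Iteration log — 7 steps:
  step 1. node 0  ⊔preds=011100  new=110100  old=000000  +wl: 
  step 2. node 1  ⊔preds=111110  new=111110  old=000000  +wl: 
  step 3. node 2  ⊔preds=111110  new=111110  old=011100  +wl: 0
  step 4. node 3  ⊔preds=111110  new=111110  old=001110  +wl: 1,2
  step 5. node 0  ⊔preds=111110  new=110100  stable
  step 6. node 1  ⊔preds=111110  new=111110  stable
  step 7. node 2  ⊔preds=111110  new=111110  stable

Least fixpoint reached:
  node 0: 110100
  node 1: 111110
  node 2: 111110
  node 3: 111110

111110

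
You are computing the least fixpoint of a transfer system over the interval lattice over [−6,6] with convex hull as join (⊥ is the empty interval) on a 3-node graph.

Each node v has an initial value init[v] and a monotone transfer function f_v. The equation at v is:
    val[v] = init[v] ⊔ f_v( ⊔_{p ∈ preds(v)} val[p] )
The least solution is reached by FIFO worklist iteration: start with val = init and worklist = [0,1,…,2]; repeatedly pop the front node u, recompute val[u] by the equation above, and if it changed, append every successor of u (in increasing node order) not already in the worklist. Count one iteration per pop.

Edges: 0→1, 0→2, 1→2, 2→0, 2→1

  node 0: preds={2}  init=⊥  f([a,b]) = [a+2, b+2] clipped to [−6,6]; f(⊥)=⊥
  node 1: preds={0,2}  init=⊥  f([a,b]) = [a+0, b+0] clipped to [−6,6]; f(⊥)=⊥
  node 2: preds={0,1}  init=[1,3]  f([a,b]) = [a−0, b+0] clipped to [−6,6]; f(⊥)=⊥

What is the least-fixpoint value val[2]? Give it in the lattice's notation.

[1,6]

Worklist (8 pops):
  #1 pop 0: in=[1,3] → [3,5] (was ⊥); enqueue []
  #2 pop 1: in=[1,5] → [1,5] (was ⊥); enqueue []
  #3 pop 2: in=[1,5] → [1,5] (was [1,3]); enqueue [0,1]
  #4 pop 0: in=[1,5] → [3,6] (was [3,5]); enqueue [2]
  #5 pop 1: in=[1,6] → [1,6] (was [1,5]); enqueue []
  #6 pop 2: in=[1,6] → [1,6] (was [1,5]); enqueue [0,1]
  #7 pop 0: in=[1,6] → [3,6] (no change)
  #8 pop 1: in=[1,6] → [1,6] (no change)

Fixpoint:
  val[0] = [3,6]
  val[1] = [1,6]
  val[2] = [1,6]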